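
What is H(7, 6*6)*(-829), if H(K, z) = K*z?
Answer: -208908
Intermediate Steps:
H(7, 6*6)*(-829) = (7*(6*6))*(-829) = (7*36)*(-829) = 252*(-829) = -208908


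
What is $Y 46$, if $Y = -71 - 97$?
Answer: $-7728$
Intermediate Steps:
$Y = -168$ ($Y = -71 - 97 = -168$)
$Y 46 = \left(-168\right) 46 = -7728$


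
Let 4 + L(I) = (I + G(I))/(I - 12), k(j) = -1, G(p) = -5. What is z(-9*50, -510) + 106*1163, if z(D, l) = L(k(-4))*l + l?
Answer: 1619444/13 ≈ 1.2457e+5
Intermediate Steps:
L(I) = -4 + (-5 + I)/(-12 + I) (L(I) = -4 + (I - 5)/(I - 12) = -4 + (-5 + I)/(-12 + I))
z(D, l) = -33*l/13 (z(D, l) = ((43 - 3*(-1))/(-12 - 1))*l + l = ((43 + 3)/(-13))*l + l = (-1/13*46)*l + l = -46*l/13 + l = -33*l/13)
z(-9*50, -510) + 106*1163 = -33/13*(-510) + 106*1163 = 16830/13 + 123278 = 1619444/13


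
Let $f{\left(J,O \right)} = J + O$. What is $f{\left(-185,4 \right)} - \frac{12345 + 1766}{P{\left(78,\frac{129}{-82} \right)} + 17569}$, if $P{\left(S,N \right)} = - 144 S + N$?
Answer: $- \frac{95187507}{519505} \approx -183.23$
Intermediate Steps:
$P{\left(S,N \right)} = N - 144 S$
$f{\left(-185,4 \right)} - \frac{12345 + 1766}{P{\left(78,\frac{129}{-82} \right)} + 17569} = \left(-185 + 4\right) - \frac{12345 + 1766}{\left(\frac{129}{-82} - 11232\right) + 17569} = -181 - \frac{14111}{\left(129 \left(- \frac{1}{82}\right) - 11232\right) + 17569} = -181 - \frac{14111}{\left(- \frac{129}{82} - 11232\right) + 17569} = -181 - \frac{14111}{- \frac{921153}{82} + 17569} = -181 - \frac{14111}{\frac{519505}{82}} = -181 - 14111 \cdot \frac{82}{519505} = -181 - \frac{1157102}{519505} = - \frac{95187507}{519505}$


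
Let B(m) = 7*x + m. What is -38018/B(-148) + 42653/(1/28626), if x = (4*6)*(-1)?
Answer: 192915613933/158 ≈ 1.2210e+9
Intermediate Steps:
x = -24 (x = 24*(-1) = -24)
B(m) = -168 + m (B(m) = 7*(-24) + m = -168 + m)
-38018/B(-148) + 42653/(1/28626) = -38018/(-168 - 148) + 42653/(1/28626) = -38018/(-316) + 42653/(1/28626) = -38018*(-1/316) + 42653*28626 = 19009/158 + 1220984778 = 192915613933/158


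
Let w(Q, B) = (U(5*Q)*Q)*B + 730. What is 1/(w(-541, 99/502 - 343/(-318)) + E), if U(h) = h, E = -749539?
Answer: 39909/44627974004 ≈ 8.9426e-7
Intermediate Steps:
w(Q, B) = 730 + 5*B*Q**2 (w(Q, B) = ((5*Q)*Q)*B + 730 = (5*Q**2)*B + 730 = 5*B*Q**2 + 730 = 730 + 5*B*Q**2)
1/(w(-541, 99/502 - 343/(-318)) + E) = 1/((730 + 5*(99/502 - 343/(-318))*(-541)**2) - 749539) = 1/((730 + 5*(99*(1/502) - 343*(-1/318))*292681) - 749539) = 1/((730 + 5*(99/502 + 343/318)*292681) - 749539) = 1/((730 + 5*(50917/39909)*292681) - 749539) = 1/((730 + 74512192385/39909) - 749539) = 1/(74541325955/39909 - 749539) = 1/(44627974004/39909) = 39909/44627974004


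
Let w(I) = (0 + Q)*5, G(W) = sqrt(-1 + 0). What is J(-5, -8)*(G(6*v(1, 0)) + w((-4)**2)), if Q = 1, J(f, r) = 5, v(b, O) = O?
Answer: 25 + 5*I ≈ 25.0 + 5.0*I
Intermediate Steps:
G(W) = I (G(W) = sqrt(-1) = I)
w(I) = 5 (w(I) = (0 + 1)*5 = 1*5 = 5)
J(-5, -8)*(G(6*v(1, 0)) + w((-4)**2)) = 5*(I + 5) = 5*(5 + I) = 25 + 5*I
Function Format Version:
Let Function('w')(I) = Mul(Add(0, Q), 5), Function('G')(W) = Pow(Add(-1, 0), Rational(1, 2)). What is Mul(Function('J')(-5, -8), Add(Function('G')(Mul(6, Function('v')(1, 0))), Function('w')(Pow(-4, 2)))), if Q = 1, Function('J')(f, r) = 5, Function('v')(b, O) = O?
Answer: Add(25, Mul(5, I)) ≈ Add(25.000, Mul(5.0000, I))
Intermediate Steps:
Function('G')(W) = I (Function('G')(W) = Pow(-1, Rational(1, 2)) = I)
Function('w')(I) = 5 (Function('w')(I) = Mul(Add(0, 1), 5) = Mul(1, 5) = 5)
Mul(Function('J')(-5, -8), Add(Function('G')(Mul(6, Function('v')(1, 0))), Function('w')(Pow(-4, 2)))) = Mul(5, Add(I, 5)) = Mul(5, Add(5, I)) = Add(25, Mul(5, I))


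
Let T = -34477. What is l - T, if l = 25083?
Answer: 59560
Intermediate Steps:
l - T = 25083 - 1*(-34477) = 25083 + 34477 = 59560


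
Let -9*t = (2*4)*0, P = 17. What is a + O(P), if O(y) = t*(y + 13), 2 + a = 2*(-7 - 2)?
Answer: -20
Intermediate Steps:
t = 0 (t = -2*4*0/9 = -8*0/9 = -1/9*0 = 0)
a = -20 (a = -2 + 2*(-7 - 2) = -2 + 2*(-9) = -2 - 18 = -20)
O(y) = 0 (O(y) = 0*(y + 13) = 0*(13 + y) = 0)
a + O(P) = -20 + 0 = -20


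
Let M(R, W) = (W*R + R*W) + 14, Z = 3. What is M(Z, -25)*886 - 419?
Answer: -120915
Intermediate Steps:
M(R, W) = 14 + 2*R*W (M(R, W) = (R*W + R*W) + 14 = 2*R*W + 14 = 14 + 2*R*W)
M(Z, -25)*886 - 419 = (14 + 2*3*(-25))*886 - 419 = (14 - 150)*886 - 419 = -136*886 - 419 = -120496 - 419 = -120915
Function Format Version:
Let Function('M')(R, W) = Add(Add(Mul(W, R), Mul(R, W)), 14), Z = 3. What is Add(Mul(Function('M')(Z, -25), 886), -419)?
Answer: -120915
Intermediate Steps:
Function('M')(R, W) = Add(14, Mul(2, R, W)) (Function('M')(R, W) = Add(Add(Mul(R, W), Mul(R, W)), 14) = Add(Mul(2, R, W), 14) = Add(14, Mul(2, R, W)))
Add(Mul(Function('M')(Z, -25), 886), -419) = Add(Mul(Add(14, Mul(2, 3, -25)), 886), -419) = Add(Mul(Add(14, -150), 886), -419) = Add(Mul(-136, 886), -419) = Add(-120496, -419) = -120915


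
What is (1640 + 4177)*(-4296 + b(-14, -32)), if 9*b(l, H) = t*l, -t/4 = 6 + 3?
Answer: -24664080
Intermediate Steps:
t = -36 (t = -4*(6 + 3) = -4*9 = -36)
b(l, H) = -4*l (b(l, H) = (-36*l)/9 = -4*l)
(1640 + 4177)*(-4296 + b(-14, -32)) = (1640 + 4177)*(-4296 - 4*(-14)) = 5817*(-4296 + 56) = 5817*(-4240) = -24664080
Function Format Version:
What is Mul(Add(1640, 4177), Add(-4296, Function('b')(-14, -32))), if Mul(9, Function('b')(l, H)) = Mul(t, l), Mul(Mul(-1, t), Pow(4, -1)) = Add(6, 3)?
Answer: -24664080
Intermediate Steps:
t = -36 (t = Mul(-4, Add(6, 3)) = Mul(-4, 9) = -36)
Function('b')(l, H) = Mul(-4, l) (Function('b')(l, H) = Mul(Rational(1, 9), Mul(-36, l)) = Mul(-4, l))
Mul(Add(1640, 4177), Add(-4296, Function('b')(-14, -32))) = Mul(Add(1640, 4177), Add(-4296, Mul(-4, -14))) = Mul(5817, Add(-4296, 56)) = Mul(5817, -4240) = -24664080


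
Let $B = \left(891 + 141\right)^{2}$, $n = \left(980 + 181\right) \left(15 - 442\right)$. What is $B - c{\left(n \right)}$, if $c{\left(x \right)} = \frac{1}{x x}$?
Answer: $\frac{261745717091697215}{245765088009} \approx 1.065 \cdot 10^{6}$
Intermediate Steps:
$n = -495747$ ($n = 1161 \left(-427\right) = -495747$)
$c{\left(x \right)} = \frac{1}{x^{2}}$
$B = 1065024$ ($B = 1032^{2} = 1065024$)
$B - c{\left(n \right)} = 1065024 - \frac{1}{245765088009} = \frac{261745717091697215}{245765088009}$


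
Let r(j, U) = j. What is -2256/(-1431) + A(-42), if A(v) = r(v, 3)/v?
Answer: 1229/477 ≈ 2.5765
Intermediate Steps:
A(v) = 1 (A(v) = v/v = 1)
-2256/(-1431) + A(-42) = -2256/(-1431) + 1 = -2256*(-1/1431) + 1 = 752/477 + 1 = 1229/477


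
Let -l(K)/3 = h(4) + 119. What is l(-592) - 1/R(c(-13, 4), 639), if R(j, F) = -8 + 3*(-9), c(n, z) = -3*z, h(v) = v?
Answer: -12914/35 ≈ -368.97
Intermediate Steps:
R(j, F) = -35 (R(j, F) = -8 - 27 = -35)
l(K) = -369 (l(K) = -3*(4 + 119) = -3*123 = -369)
l(-592) - 1/R(c(-13, 4), 639) = -369 - 1/(-35) = -369 - 1*(-1/35) = -369 + 1/35 = -12914/35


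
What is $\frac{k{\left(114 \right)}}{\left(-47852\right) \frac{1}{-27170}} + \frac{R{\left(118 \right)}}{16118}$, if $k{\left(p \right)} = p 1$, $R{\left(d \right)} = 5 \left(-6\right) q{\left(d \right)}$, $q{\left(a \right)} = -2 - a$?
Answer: $\frac{6261979755}{96409817} \approx 64.952$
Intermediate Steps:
$R{\left(d \right)} = 60 + 30 d$ ($R{\left(d \right)} = 5 \left(-6\right) \left(-2 - d\right) = - 30 \left(-2 - d\right) = 60 + 30 d$)
$k{\left(p \right)} = p$
$\frac{k{\left(114 \right)}}{\left(-47852\right) \frac{1}{-27170}} + \frac{R{\left(118 \right)}}{16118} = \frac{114}{\left(-47852\right) \frac{1}{-27170}} + \frac{60 + 30 \cdot 118}{16118} = \frac{114}{\left(-47852\right) \left(- \frac{1}{27170}\right)} + \left(60 + 3540\right) \frac{1}{16118} = \frac{114}{\frac{23926}{13585}} + 3600 \cdot \frac{1}{16118} = 114 \cdot \frac{13585}{23926} + \frac{1800}{8059} = \frac{774345}{11963} + \frac{1800}{8059} = \frac{6261979755}{96409817}$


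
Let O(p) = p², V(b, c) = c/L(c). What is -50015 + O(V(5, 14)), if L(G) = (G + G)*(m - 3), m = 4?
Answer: -200059/4 ≈ -50015.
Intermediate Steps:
L(G) = 2*G (L(G) = (G + G)*(4 - 3) = (2*G)*1 = 2*G)
V(b, c) = ½ (V(b, c) = c/((2*c)) = c*(1/(2*c)) = ½)
-50015 + O(V(5, 14)) = -50015 + (½)² = -50015 + ¼ = -200059/4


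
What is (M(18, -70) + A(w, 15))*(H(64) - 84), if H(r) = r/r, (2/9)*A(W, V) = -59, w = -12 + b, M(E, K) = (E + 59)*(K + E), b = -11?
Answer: 708737/2 ≈ 3.5437e+5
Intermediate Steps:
M(E, K) = (59 + E)*(E + K)
w = -23 (w = -12 - 11 = -23)
A(W, V) = -531/2 (A(W, V) = (9/2)*(-59) = -531/2)
H(r) = 1
(M(18, -70) + A(w, 15))*(H(64) - 84) = ((18² + 59*18 + 59*(-70) + 18*(-70)) - 531/2)*(1 - 84) = ((324 + 1062 - 4130 - 1260) - 531/2)*(-83) = (-4004 - 531/2)*(-83) = -8539/2*(-83) = 708737/2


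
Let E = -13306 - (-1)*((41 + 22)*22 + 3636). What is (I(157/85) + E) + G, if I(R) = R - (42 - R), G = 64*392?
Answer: 1425084/85 ≈ 16766.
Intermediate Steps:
G = 25088
I(R) = -42 + 2*R (I(R) = R + (-42 + R) = -42 + 2*R)
E = -8284 (E = -13306 - (-1)*(63*22 + 3636) = -13306 - (-1)*(1386 + 3636) = -13306 - (-1)*5022 = -13306 - 1*(-5022) = -13306 + 5022 = -8284)
(I(157/85) + E) + G = ((-42 + 2*(157/85)) - 8284) + 25088 = ((-42 + 314/85) - 8284) + 25088 = (-3256/85 - 8284) + 25088 = -707396/85 + 25088 = 1425084/85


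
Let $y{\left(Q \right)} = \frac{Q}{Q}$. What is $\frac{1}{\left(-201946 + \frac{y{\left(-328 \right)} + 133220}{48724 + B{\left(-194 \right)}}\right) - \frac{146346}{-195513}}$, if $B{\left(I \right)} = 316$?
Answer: $- \frac{3195985840}{645405482029569} \approx -4.9519 \cdot 10^{-6}$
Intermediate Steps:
$y{\left(Q \right)} = 1$
$\frac{1}{\left(-201946 + \frac{y{\left(-328 \right)} + 133220}{48724 + B{\left(-194 \right)}}\right) - \frac{146346}{-195513}} = \frac{1}{\left(-201946 + \frac{1 + 133220}{48724 + 316}\right) - \frac{146346}{-195513}} = \frac{1}{\left(-201946 + \frac{133221}{49040}\right) - - \frac{48782}{65171}} = \frac{1}{\left(-201946 + 133221 \cdot \frac{1}{49040}\right) + \frac{48782}{65171}} = \frac{1}{\left(-201946 + \frac{133221}{49040}\right) + \frac{48782}{65171}} = \frac{1}{- \frac{9903298619}{49040} + \frac{48782}{65171}} = \frac{1}{- \frac{645405482029569}{3195985840}} = - \frac{3195985840}{645405482029569}$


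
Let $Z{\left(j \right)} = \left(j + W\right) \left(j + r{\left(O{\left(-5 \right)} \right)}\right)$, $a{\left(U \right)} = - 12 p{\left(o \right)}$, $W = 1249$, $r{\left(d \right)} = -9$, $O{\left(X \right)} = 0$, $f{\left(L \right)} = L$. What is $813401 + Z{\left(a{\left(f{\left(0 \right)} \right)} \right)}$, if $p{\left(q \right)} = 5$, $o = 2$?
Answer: $731360$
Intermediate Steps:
$a{\left(U \right)} = -60$ ($a{\left(U \right)} = \left(-12\right) 5 = -60$)
$Z{\left(j \right)} = \left(-9 + j\right) \left(1249 + j\right)$ ($Z{\left(j \right)} = \left(j + 1249\right) \left(j - 9\right) = \left(1249 + j\right) \left(-9 + j\right) = \left(-9 + j\right) \left(1249 + j\right)$)
$813401 + Z{\left(a{\left(f{\left(0 \right)} \right)} \right)} = 813401 + \left(-11241 + \left(-60\right)^{2} + 1240 \left(-60\right)\right) = 813401 - 82041 = 731360$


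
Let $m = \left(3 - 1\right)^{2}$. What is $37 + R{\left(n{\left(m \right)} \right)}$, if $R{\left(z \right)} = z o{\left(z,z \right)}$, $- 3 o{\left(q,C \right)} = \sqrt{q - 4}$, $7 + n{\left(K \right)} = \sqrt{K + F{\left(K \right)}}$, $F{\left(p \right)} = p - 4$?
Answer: $37 + 5 i \approx 37.0 + 5.0 i$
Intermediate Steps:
$F{\left(p \right)} = -4 + p$
$m = 4$ ($m = 2^{2} = 4$)
$n{\left(K \right)} = -7 + \sqrt{-4 + 2 K}$ ($n{\left(K \right)} = -7 + \sqrt{K + \left(-4 + K\right)} = -7 + \sqrt{-4 + 2 K}$)
$o{\left(q,C \right)} = - \frac{\sqrt{-4 + q}}{3}$ ($o{\left(q,C \right)} = - \frac{\sqrt{q - 4}}{3} = - \frac{\sqrt{-4 + q}}{3}$)
$R{\left(z \right)} = - \frac{z \sqrt{-4 + z}}{3}$ ($R{\left(z \right)} = z \left(- \frac{\sqrt{-4 + z}}{3}\right) = - \frac{z \sqrt{-4 + z}}{3}$)
$37 + R{\left(n{\left(m \right)} \right)} = 37 - \frac{\left(-7 + \sqrt{-4 + 2 \cdot 4}\right) \sqrt{-4 - \left(7 - \sqrt{-4 + 2 \cdot 4}\right)}}{3} = 37 - \frac{\left(-7 + \sqrt{-4 + 8}\right) \sqrt{-4 - \left(7 - \sqrt{-4 + 8}\right)}}{3} = 37 - \frac{\left(-7 + \sqrt{4}\right) \sqrt{-4 - \left(7 - \sqrt{4}\right)}}{3} = 37 - \frac{\left(-7 + 2\right) \sqrt{-4 + \left(-7 + 2\right)}}{3} = 37 - - \frac{5 \sqrt{-4 - 5}}{3} = 37 - - \frac{5 \sqrt{-9}}{3} = 37 - - \frac{5 \cdot 3 i}{3} = 37 + 5 i$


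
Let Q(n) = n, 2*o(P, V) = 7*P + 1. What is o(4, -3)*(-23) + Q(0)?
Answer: -667/2 ≈ -333.50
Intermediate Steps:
o(P, V) = ½ + 7*P/2 (o(P, V) = (7*P + 1)/2 = (1 + 7*P)/2 = ½ + 7*P/2)
o(4, -3)*(-23) + Q(0) = (½ + (7/2)*4)*(-23) + 0 = (½ + 14)*(-23) + 0 = (29/2)*(-23) + 0 = -667/2 + 0 = -667/2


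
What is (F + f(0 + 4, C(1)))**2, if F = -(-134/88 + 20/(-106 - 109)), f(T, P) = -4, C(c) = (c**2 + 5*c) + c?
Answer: 20349121/3579664 ≈ 5.6846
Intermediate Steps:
C(c) = c**2 + 6*c
F = 3057/1892 (F = -(-134*1/88 + 20/(-215)) = -(-67/44 + 20*(-1/215)) = -(-67/44 - 4/43) = -1*(-3057/1892) = 3057/1892 ≈ 1.6158)
(F + f(0 + 4, C(1)))**2 = (3057/1892 - 4)**2 = (-4511/1892)**2 = 20349121/3579664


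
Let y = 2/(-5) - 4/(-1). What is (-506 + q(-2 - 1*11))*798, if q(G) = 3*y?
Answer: -1975848/5 ≈ -3.9517e+5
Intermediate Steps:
y = 18/5 (y = 2*(-⅕) - 4*(-1) = -⅖ + 4 = 18/5 ≈ 3.6000)
q(G) = 54/5 (q(G) = 3*(18/5) = 54/5)
(-506 + q(-2 - 1*11))*798 = (-506 + 54/5)*798 = -2476/5*798 = -1975848/5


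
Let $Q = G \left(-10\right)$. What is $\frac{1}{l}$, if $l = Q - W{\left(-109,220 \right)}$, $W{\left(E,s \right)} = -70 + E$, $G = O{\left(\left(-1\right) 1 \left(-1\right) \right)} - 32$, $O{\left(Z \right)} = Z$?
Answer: $\frac{1}{489} \approx 0.002045$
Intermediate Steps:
$G = -31$ ($G = \left(-1\right) 1 \left(-1\right) - 32 = \left(-1\right) \left(-1\right) - 32 = 1 - 32 = -31$)
$Q = 310$ ($Q = \left(-31\right) \left(-10\right) = 310$)
$l = 489$ ($l = 310 - \left(-70 - 109\right) = 310 - -179 = 310 + 179 = 489$)
$\frac{1}{l} = \frac{1}{489}$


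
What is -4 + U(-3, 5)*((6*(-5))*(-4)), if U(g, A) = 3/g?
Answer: -124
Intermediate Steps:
-4 + U(-3, 5)*((6*(-5))*(-4)) = -4 + (3/(-3))*((6*(-5))*(-4)) = -4 + (3*(-⅓))*(-30*(-4)) = -4 - 1*120 = -4 - 120 = -124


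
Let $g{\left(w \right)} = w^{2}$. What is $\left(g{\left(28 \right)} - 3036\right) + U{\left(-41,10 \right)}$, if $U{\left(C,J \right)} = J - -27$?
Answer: $-2215$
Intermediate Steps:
$U{\left(C,J \right)} = 27 + J$ ($U{\left(C,J \right)} = J + 27 = 27 + J$)
$\left(g{\left(28 \right)} - 3036\right) + U{\left(-41,10 \right)} = \left(28^{2} - 3036\right) + \left(27 + 10\right) = \left(784 - 3036\right) + 37 = -2252 + 37 = -2215$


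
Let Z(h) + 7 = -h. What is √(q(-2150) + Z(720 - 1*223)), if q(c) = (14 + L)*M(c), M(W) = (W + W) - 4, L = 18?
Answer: 2*I*√34558 ≈ 371.8*I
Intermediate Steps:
M(W) = -4 + 2*W (M(W) = 2*W - 4 = -4 + 2*W)
q(c) = -128 + 64*c (q(c) = (14 + 18)*(-4 + 2*c) = 32*(-4 + 2*c) = -128 + 64*c)
Z(h) = -7 - h
√(q(-2150) + Z(720 - 1*223)) = √((-128 + 64*(-2150)) + (-7 - (720 - 1*223))) = √((-128 - 137600) + (-7 - (720 - 223))) = √(-137728 + (-7 - 1*497)) = √(-137728 + (-7 - 497)) = √(-137728 - 504) = √(-138232) = 2*I*√34558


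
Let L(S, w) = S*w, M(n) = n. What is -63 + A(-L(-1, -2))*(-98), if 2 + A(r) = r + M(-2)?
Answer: 525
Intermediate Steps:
A(r) = -4 + r (A(r) = -2 + (r - 2) = -2 + (-2 + r) = -4 + r)
-63 + A(-L(-1, -2))*(-98) = -63 + (-4 - (-1)*(-2))*(-98) = -63 + (-4 - 1*2)*(-98) = -63 + (-4 - 2)*(-98) = -63 - 6*(-98) = -63 + 588 = 525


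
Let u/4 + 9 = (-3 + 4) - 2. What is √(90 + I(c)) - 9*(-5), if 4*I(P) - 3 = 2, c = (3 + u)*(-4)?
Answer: 45 + √365/2 ≈ 54.552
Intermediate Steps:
u = -40 (u = -36 + 4*((-3 + 4) - 2) = -36 + 4*(1 - 2) = -36 + 4*(-1) = -36 - 4 = -40)
c = 148 (c = (3 - 40)*(-4) = -37*(-4) = 148)
I(P) = 5/4 (I(P) = ¾ + (¼)*2 = ¾ + ½ = 5/4)
√(90 + I(c)) - 9*(-5) = √(90 + 5/4) - 9*(-5) = √(365/4) - 1*(-45) = √365/2 + 45 = 45 + √365/2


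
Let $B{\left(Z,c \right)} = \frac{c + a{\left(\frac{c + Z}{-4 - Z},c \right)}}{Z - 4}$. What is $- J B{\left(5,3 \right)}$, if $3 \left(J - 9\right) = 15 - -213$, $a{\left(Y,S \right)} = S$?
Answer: $-510$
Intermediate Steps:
$J = 85$ ($J = 9 + \frac{15 - -213}{3} = 9 + \frac{15 + 213}{3} = 9 + \frac{1}{3} \cdot 228 = 9 + 76 = 85$)
$B{\left(Z,c \right)} = \frac{2 c}{-4 + Z}$ ($B{\left(Z,c \right)} = \frac{c + c}{Z - 4} = \frac{2 c}{-4 + Z}$)
$- J B{\left(5,3 \right)} = \left(-1\right) 85 \cdot 2 \cdot 3 \frac{1}{-4 + 5} = - 85 \cdot 2 \cdot 3 \cdot 1^{-1} = - 85 \cdot 2 \cdot 3 \cdot 1 = \left(-85\right) 6 = -510$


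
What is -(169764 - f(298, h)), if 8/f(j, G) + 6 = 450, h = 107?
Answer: -18843802/111 ≈ -1.6976e+5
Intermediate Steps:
f(j, G) = 2/111 (f(j, G) = 8/(-6 + 450) = 8/444 = 8*(1/444) = 2/111)
-(169764 - f(298, h)) = -(169764 - 1*2/111) = -(169764 - 2/111) = -1*18843802/111 = -18843802/111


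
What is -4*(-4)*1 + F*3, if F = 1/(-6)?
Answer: 31/2 ≈ 15.500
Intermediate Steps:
F = -⅙ ≈ -0.16667
-4*(-4)*1 + F*3 = -4*(-4)*1 - ⅙*3 = 16*1 - ½ = 16 - ½ = 31/2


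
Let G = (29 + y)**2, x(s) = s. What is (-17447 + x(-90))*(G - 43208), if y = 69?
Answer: 589313348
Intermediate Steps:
G = 9604 (G = (29 + 69)**2 = 98**2 = 9604)
(-17447 + x(-90))*(G - 43208) = (-17447 - 90)*(9604 - 43208) = -17537*(-33604) = 589313348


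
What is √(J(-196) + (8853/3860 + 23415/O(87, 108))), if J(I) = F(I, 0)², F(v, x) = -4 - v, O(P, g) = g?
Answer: √1243177521830/5790 ≈ 192.57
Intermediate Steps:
J(I) = (-4 - I)²
√(J(-196) + (8853/3860 + 23415/O(87, 108))) = √((4 - 196)² + (8853/3860 + 23415/108)) = √((-192)² + (8853*(1/3860) + 23415*(1/108))) = √(36864 + (8853/3860 + 7805/36)) = √(36864 + 3805751/17370) = √(644133431/17370) = √1243177521830/5790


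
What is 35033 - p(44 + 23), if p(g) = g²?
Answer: 30544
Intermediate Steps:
35033 - p(44 + 23) = 35033 - (44 + 23)² = 35033 - 1*67² = 35033 - 1*4489 = 35033 - 4489 = 30544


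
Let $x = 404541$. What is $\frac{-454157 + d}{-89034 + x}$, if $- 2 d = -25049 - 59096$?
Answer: $- \frac{274723}{210338} \approx -1.3061$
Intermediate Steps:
$d = \frac{84145}{2}$ ($d = - \frac{-25049 - 59096}{2} = \left(- \frac{1}{2}\right) \left(-84145\right) = \frac{84145}{2} \approx 42073.0$)
$\frac{-454157 + d}{-89034 + x} = \frac{-454157 + \frac{84145}{2}}{-89034 + 404541} = - \frac{824169}{2 \cdot 315507} = \left(- \frac{824169}{2}\right) \frac{1}{315507} = - \frac{274723}{210338}$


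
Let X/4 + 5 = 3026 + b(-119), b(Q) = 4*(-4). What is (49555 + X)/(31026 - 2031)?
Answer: 4105/1933 ≈ 2.1236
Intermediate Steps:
b(Q) = -16
X = 12020 (X = -20 + 4*(3026 - 16) = -20 + 4*3010 = -20 + 12040 = 12020)
(49555 + X)/(31026 - 2031) = (49555 + 12020)/(31026 - 2031) = 61575/28995 = 61575*(1/28995) = 4105/1933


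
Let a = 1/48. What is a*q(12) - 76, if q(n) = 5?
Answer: -3643/48 ≈ -75.896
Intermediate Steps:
a = 1/48 ≈ 0.020833
a*q(12) - 76 = (1/48)*5 - 76 = 5/48 - 76 = -3643/48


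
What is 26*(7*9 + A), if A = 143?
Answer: 5356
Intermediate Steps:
26*(7*9 + A) = 26*(7*9 + 143) = 26*(63 + 143) = 26*206 = 5356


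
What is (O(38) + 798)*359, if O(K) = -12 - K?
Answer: 268532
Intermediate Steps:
(O(38) + 798)*359 = ((-12 - 1*38) + 798)*359 = ((-12 - 38) + 798)*359 = (-50 + 798)*359 = 748*359 = 268532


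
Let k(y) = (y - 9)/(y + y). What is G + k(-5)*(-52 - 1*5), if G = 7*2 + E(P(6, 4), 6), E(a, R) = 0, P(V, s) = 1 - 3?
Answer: -329/5 ≈ -65.800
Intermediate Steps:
P(V, s) = -2
G = 14 (G = 7*2 + 0 = 14 + 0 = 14)
k(y) = (-9 + y)/(2*y) (k(y) = (-9 + y)/((2*y)) = (-9 + y)*(1/(2*y)) = (-9 + y)/(2*y))
G + k(-5)*(-52 - 1*5) = 14 + ((½)*(-9 - 5)/(-5))*(-52 - 1*5) = 14 + ((½)*(-⅕)*(-14))*(-52 - 5) = 14 + (7/5)*(-57) = 14 - 399/5 = -329/5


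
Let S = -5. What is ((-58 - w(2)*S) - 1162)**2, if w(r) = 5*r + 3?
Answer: 1334025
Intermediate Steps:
w(r) = 3 + 5*r
((-58 - w(2)*S) - 1162)**2 = ((-58 - (3 + 5*2)*(-5)) - 1162)**2 = ((-58 - (3 + 10)*(-5)) - 1162)**2 = ((-58 - 13*(-5)) - 1162)**2 = ((-58 - 1*(-65)) - 1162)**2 = ((-58 + 65) - 1162)**2 = (7 - 1162)**2 = (-1155)**2 = 1334025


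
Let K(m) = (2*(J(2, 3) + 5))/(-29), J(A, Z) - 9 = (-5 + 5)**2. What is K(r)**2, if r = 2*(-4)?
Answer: 784/841 ≈ 0.93222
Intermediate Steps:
J(A, Z) = 9 (J(A, Z) = 9 + (-5 + 5)**2 = 9 + 0**2 = 9 + 0 = 9)
r = -8
K(m) = -28/29 (K(m) = (2*(9 + 5))/(-29) = (2*14)*(-1/29) = 28*(-1/29) = -28/29)
K(r)**2 = (-28/29)**2 = 784/841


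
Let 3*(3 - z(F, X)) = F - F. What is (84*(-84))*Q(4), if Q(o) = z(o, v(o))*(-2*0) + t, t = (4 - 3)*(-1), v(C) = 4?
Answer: 7056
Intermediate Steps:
z(F, X) = 3 (z(F, X) = 3 - (F - F)/3 = 3 - 1/3*0 = 3 + 0 = 3)
t = -1 (t = 1*(-1) = -1)
Q(o) = -1 (Q(o) = 3*(-2*0) - 1 = 3*0 - 1 = 0 - 1 = -1)
(84*(-84))*Q(4) = (84*(-84))*(-1) = -7056*(-1) = 7056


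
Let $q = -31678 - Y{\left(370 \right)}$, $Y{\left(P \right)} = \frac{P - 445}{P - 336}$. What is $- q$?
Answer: $\frac{1076977}{34} \approx 31676.0$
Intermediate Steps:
$Y{\left(P \right)} = \frac{-445 + P}{-336 + P}$
$q = - \frac{1076977}{34}$ ($q = -31678 - \frac{-445 + 370}{-336 + 370} = -31678 - \frac{1}{34} \left(-75\right) = -31678 - - \frac{75}{34} = -31678 + \frac{75}{34} = - \frac{1076977}{34} \approx -31676.0$)
$- q = \left(-1\right) \left(- \frac{1076977}{34}\right) = \frac{1076977}{34}$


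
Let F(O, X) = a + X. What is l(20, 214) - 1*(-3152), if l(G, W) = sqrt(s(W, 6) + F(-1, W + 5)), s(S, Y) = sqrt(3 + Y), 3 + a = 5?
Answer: 3152 + 4*sqrt(14) ≈ 3167.0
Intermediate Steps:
a = 2 (a = -3 + 5 = 2)
F(O, X) = 2 + X
l(G, W) = sqrt(10 + W) (l(G, W) = sqrt(sqrt(3 + 6) + (2 + (W + 5))) = sqrt(sqrt(9) + (2 + (5 + W))) = sqrt(3 + (7 + W)) = sqrt(10 + W))
l(20, 214) - 1*(-3152) = sqrt(10 + 214) - 1*(-3152) = sqrt(224) + 3152 = 4*sqrt(14) + 3152 = 3152 + 4*sqrt(14)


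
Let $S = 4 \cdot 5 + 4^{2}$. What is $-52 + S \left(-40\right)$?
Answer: $-1492$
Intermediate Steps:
$S = 36$ ($S = 20 + 16 = 36$)
$-52 + S \left(-40\right) = -52 + 36 \left(-40\right) = -52 - 1440 = -1492$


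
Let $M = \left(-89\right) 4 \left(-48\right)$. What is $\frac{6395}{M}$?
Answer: $\frac{6395}{17088} \approx 0.37424$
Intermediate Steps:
$M = 17088$ ($M = \left(-356\right) \left(-48\right) = 17088$)
$\frac{6395}{M} = \frac{6395}{17088}$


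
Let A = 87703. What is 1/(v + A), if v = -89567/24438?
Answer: 24438/2143196347 ≈ 1.1403e-5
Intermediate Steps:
v = -89567/24438 (v = -89567*1/24438 = -89567/24438 ≈ -3.6651)
1/(v + A) = 1/(-89567/24438 + 87703) = 1/(2143196347/24438) = 24438/2143196347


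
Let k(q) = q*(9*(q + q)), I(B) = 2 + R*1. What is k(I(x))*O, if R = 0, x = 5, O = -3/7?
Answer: -216/7 ≈ -30.857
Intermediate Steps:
O = -3/7 (O = -3*⅐ = -3/7 ≈ -0.42857)
I(B) = 2 (I(B) = 2 + 0*1 = 2 + 0 = 2)
k(q) = 18*q² (k(q) = q*(9*(2*q)) = q*(18*q) = 18*q²)
k(I(x))*O = (18*2²)*(-3/7) = (18*4)*(-3/7) = 72*(-3/7) = -216/7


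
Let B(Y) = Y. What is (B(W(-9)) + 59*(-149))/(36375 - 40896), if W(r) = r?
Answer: 800/411 ≈ 1.9465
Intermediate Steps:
(B(W(-9)) + 59*(-149))/(36375 - 40896) = (-9 + 59*(-149))/(36375 - 40896) = (-9 - 8791)/(-4521) = -8800*(-1/4521) = 800/411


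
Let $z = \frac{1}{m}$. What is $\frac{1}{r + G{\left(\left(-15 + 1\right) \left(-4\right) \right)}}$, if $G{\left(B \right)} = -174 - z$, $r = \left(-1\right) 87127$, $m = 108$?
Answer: $- \frac{108}{9428509} \approx -1.1455 \cdot 10^{-5}$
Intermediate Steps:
$z = \frac{1}{108} \approx 0.0092593$
$r = -87127$
$G{\left(B \right)} = - \frac{18793}{108}$ ($G{\left(B \right)} = -174 - \frac{1}{108} = - \frac{18793}{108}$)
$\frac{1}{r + G{\left(\left(-15 + 1\right) \left(-4\right) \right)}} = \frac{1}{-87127 - \frac{18793}{108}} = \frac{1}{- \frac{9428509}{108}} = - \frac{108}{9428509}$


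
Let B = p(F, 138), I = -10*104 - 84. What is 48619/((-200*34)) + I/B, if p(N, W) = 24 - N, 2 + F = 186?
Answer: -849/6800 ≈ -0.12485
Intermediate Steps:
F = 184 (F = -2 + 186 = 184)
I = -1124 (I = -1040 - 84 = -1124)
B = -160 (B = 24 - 1*184 = 24 - 184 = -160)
48619/((-200*34)) + I/B = 48619/((-200*34)) - 1124/(-160) = 48619/(-6800) - 1124*(-1/160) = 48619*(-1/6800) + 281/40 = -48619/6800 + 281/40 = -849/6800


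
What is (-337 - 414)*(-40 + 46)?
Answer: -4506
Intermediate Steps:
(-337 - 414)*(-40 + 46) = -751*6 = -4506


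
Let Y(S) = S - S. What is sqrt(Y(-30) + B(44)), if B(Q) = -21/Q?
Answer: I*sqrt(231)/22 ≈ 0.69085*I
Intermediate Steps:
Y(S) = 0
sqrt(Y(-30) + B(44)) = sqrt(0 - 21/44) = sqrt(-21/44) = I*sqrt(231)/22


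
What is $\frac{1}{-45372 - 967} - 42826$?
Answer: $- \frac{1984514015}{46339} \approx -42826.0$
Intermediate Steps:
$\frac{1}{-45372 - 967} - 42826 = \frac{1}{-46339} - 42826 = - \frac{1}{46339} - 42826 = - \frac{1984514015}{46339}$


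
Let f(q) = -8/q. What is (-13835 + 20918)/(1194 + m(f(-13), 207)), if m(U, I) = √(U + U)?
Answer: 54971163/9266626 - 7083*√13/4633313 ≈ 5.9267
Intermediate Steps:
m(U, I) = √2*√U (m(U, I) = √(2*U) = √2*√U)
(-13835 + 20918)/(1194 + m(f(-13), 207)) = (-13835 + 20918)/(1194 + √2*√(-8/(-13))) = 7083/(1194 + √2*√(-8*(-1/13))) = 7083/(1194 + √2*√(8/13)) = 7083/(1194 + √2*(2*√26/13)) = 7083/(1194 + 4*√13/13)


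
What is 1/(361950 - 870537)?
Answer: -1/508587 ≈ -1.9662e-6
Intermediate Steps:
1/(361950 - 870537) = 1/(-508587) = -1/508587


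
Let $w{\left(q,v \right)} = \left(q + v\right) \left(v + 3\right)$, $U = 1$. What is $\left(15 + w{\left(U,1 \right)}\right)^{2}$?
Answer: $529$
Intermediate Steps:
$w{\left(q,v \right)} = \left(3 + v\right) \left(q + v\right)$ ($w{\left(q,v \right)} = \left(q + v\right) \left(3 + v\right) = \left(3 + v\right) \left(q + v\right)$)
$\left(15 + w{\left(U,1 \right)}\right)^{2} = \left(15 + \left(1^{2} + 3 \cdot 1 + 3 \cdot 1 + 1 \cdot 1\right)\right)^{2} = \left(15 + \left(1 + 3 + 3 + 1\right)\right)^{2} = \left(15 + 8\right)^{2} = 23^{2} = 529$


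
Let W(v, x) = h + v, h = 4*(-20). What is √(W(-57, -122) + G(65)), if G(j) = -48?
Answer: I*√185 ≈ 13.601*I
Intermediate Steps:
h = -80
W(v, x) = -80 + v
√(W(-57, -122) + G(65)) = √((-80 - 57) - 48) = √(-137 - 48) = √(-185) = I*√185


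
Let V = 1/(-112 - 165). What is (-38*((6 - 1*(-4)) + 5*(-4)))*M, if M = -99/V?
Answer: 10420740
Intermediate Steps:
V = -1/277 (V = 1/(-277) = -1/277 ≈ -0.0036101)
M = 27423 (M = -99/(-1/277) = -99*(-277) = 27423)
(-38*((6 - 1*(-4)) + 5*(-4)))*M = -38*((6 - 1*(-4)) + 5*(-4))*27423 = -38*((6 + 4) - 20)*27423 = -38*(10 - 20)*27423 = -38*(-10)*27423 = 380*27423 = 10420740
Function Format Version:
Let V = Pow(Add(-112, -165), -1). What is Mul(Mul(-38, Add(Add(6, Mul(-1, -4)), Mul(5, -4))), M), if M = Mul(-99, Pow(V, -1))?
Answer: 10420740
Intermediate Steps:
V = Rational(-1, 277) (V = Pow(-277, -1) = Rational(-1, 277) ≈ -0.0036101)
M = 27423 (M = Mul(-99, Pow(Rational(-1, 277), -1)) = Mul(-99, -277) = 27423)
Mul(Mul(-38, Add(Add(6, Mul(-1, -4)), Mul(5, -4))), M) = Mul(Mul(-38, Add(Add(6, Mul(-1, -4)), Mul(5, -4))), 27423) = Mul(Mul(-38, Add(Add(6, 4), -20)), 27423) = Mul(Mul(-38, Add(10, -20)), 27423) = Mul(Mul(-38, -10), 27423) = Mul(380, 27423) = 10420740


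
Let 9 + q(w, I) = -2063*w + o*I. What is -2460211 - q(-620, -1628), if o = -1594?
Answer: -6334294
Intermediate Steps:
q(w, I) = -9 - 2063*w - 1594*I (q(w, I) = -9 + (-2063*w - 1594*I) = -9 - 2063*w - 1594*I)
-2460211 - q(-620, -1628) = -2460211 - (-9 - 2063*(-620) - 1594*(-1628)) = -2460211 - (-9 + 1279060 + 2595032) = -2460211 - 1*3874083 = -2460211 - 3874083 = -6334294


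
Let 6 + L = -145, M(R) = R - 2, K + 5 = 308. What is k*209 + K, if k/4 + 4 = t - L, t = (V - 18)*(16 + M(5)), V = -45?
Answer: -877497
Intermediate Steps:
K = 303 (K = -5 + 308 = 303)
M(R) = -2 + R
L = -151 (L = -6 - 145 = -151)
t = -1197 (t = (-45 - 18)*(16 + (-2 + 5)) = -63*(16 + 3) = -63*19 = -1197)
k = -4200 (k = -16 + 4*(-1197 - 1*(-151)) = -16 + 4*(-1197 + 151) = -16 + 4*(-1046) = -16 - 4184 = -4200)
k*209 + K = -4200*209 + 303 = -877800 + 303 = -877497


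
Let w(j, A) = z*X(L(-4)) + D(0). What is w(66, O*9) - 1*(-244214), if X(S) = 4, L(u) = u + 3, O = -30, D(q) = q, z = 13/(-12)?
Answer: 732629/3 ≈ 2.4421e+5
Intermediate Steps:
z = -13/12 (z = 13*(-1/12) = -13/12 ≈ -1.0833)
L(u) = 3 + u
w(j, A) = -13/3 (w(j, A) = -13/12*4 + 0 = -13/3 + 0 = -13/3)
w(66, O*9) - 1*(-244214) = -13/3 - 1*(-244214) = -13/3 + 244214 = 732629/3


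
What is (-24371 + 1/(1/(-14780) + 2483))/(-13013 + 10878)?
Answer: 894384953389/78351807765 ≈ 11.415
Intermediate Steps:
(-24371 + 1/(1/(-14780) + 2483))/(-13013 + 10878) = (-24371 + 1/(-1/14780 + 2483))/(-2135) = (-24371 + 1/(36698739/14780))*(-1/2135) = (-24371 + 14780/36698739)*(-1/2135) = -894384953389/36698739*(-1/2135) = 894384953389/78351807765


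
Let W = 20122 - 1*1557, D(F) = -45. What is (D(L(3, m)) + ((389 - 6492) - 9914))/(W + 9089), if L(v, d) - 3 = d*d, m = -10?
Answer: -2677/4609 ≈ -0.58082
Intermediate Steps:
L(v, d) = 3 + d**2 (L(v, d) = 3 + d*d = 3 + d**2)
W = 18565 (W = 20122 - 1557 = 18565)
(D(L(3, m)) + ((389 - 6492) - 9914))/(W + 9089) = (-45 + ((389 - 6492) - 9914))/(18565 + 9089) = (-45 + (-6103 - 9914))/27654 = (-45 - 16017)*(1/27654) = -16062*1/27654 = -2677/4609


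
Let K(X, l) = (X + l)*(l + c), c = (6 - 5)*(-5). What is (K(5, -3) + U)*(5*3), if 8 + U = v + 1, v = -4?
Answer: -405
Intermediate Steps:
c = -5 (c = 1*(-5) = -5)
U = -11 (U = -8 + (-4 + 1) = -8 - 3 = -11)
K(X, l) = (-5 + l)*(X + l) (K(X, l) = (X + l)*(l - 5) = (X + l)*(-5 + l) = (-5 + l)*(X + l))
(K(5, -3) + U)*(5*3) = (((-3)**2 - 5*5 - 5*(-3) + 5*(-3)) - 11)*(5*3) = ((9 - 25 + 15 - 15) - 11)*15 = (-16 - 11)*15 = -27*15 = -405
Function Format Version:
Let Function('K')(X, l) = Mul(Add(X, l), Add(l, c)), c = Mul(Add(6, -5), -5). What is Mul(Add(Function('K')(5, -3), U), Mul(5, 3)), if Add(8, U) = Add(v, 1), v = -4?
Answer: -405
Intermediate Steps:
c = -5 (c = Mul(1, -5) = -5)
U = -11 (U = Add(-8, Add(-4, 1)) = Add(-8, -3) = -11)
Function('K')(X, l) = Mul(Add(-5, l), Add(X, l)) (Function('K')(X, l) = Mul(Add(X, l), Add(l, -5)) = Mul(Add(X, l), Add(-5, l)) = Mul(Add(-5, l), Add(X, l)))
Mul(Add(Function('K')(5, -3), U), Mul(5, 3)) = Mul(Add(Add(Pow(-3, 2), Mul(-5, 5), Mul(-5, -3), Mul(5, -3)), -11), Mul(5, 3)) = Mul(Add(Add(9, -25, 15, -15), -11), 15) = Mul(Add(-16, -11), 15) = Mul(-27, 15) = -405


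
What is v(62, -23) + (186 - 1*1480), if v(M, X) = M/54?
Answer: -34907/27 ≈ -1292.9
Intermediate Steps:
v(M, X) = M/54 (v(M, X) = M*(1/54) = M/54)
v(62, -23) + (186 - 1*1480) = (1/54)*62 + (186 - 1*1480) = 31/27 + (186 - 1480) = 31/27 - 1294 = -34907/27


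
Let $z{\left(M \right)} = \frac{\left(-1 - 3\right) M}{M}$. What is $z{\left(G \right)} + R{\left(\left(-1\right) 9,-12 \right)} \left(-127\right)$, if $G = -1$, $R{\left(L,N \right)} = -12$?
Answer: $1520$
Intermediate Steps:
$z{\left(M \right)} = -4$ ($z{\left(M \right)} = \frac{\left(-4\right) M}{M} = -4$)
$z{\left(G \right)} + R{\left(\left(-1\right) 9,-12 \right)} \left(-127\right) = -4 - -1524 = -4 + 1524 = 1520$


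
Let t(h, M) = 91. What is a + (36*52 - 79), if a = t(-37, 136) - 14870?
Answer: -12986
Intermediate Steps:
a = -14779 (a = 91 - 14870 = -14779)
a + (36*52 - 79) = -14779 + (36*52 - 79) = -14779 + (1872 - 79) = -14779 + 1793 = -12986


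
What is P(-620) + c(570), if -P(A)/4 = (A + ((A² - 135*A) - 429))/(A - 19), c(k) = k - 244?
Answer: 2076518/639 ≈ 3249.6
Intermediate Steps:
c(k) = -244 + k
P(A) = -4*(-429 + A² - 134*A)/(-19 + A) (P(A) = -4*(A + ((A² - 135*A) - 429))/(A - 19) = -4*(A + (-429 + A² - 135*A))/(-19 + A) = -4*(-429 + A² - 134*A)/(-19 + A))
P(-620) + c(570) = 4*(429 - 1*(-620)² + 134*(-620))/(-19 - 620) + (-244 + 570) = 4*(429 - 1*384400 - 83080)/(-639) + 326 = 4*(-1/639)*(429 - 384400 - 83080) + 326 = 4*(-1/639)*(-467051) + 326 = 1868204/639 + 326 = 2076518/639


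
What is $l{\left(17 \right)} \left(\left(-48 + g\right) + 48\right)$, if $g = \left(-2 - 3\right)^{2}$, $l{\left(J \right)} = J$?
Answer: $425$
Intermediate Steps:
$g = 25$ ($g = \left(-5\right)^{2} = 25$)
$l{\left(17 \right)} \left(\left(-48 + g\right) + 48\right) = 17 \left(\left(-48 + 25\right) + 48\right) = 17 \left(-23 + 48\right) = 17 \cdot 25 = 425$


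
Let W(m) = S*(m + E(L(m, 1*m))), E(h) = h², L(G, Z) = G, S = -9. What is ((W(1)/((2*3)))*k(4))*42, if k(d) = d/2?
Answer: -252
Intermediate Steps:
k(d) = d/2 (k(d) = d*(½) = d/2)
W(m) = -9*m - 9*m² (W(m) = -9*(m + m²) = -9*m - 9*m²)
((W(1)/((2*3)))*k(4))*42 = (((9*1*(-1 - 1*1))/((2*3)))*((½)*4))*42 = (((9*1*(-1 - 1))/6)*2)*42 = (((9*1*(-2))*(⅙))*2)*42 = (-18*⅙*2)*42 = -3*2*42 = -6*42 = -252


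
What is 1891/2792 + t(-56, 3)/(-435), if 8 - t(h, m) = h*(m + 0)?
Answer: 331193/1214520 ≈ 0.27269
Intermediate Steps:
t(h, m) = 8 - h*m (t(h, m) = 8 - h*(m + 0) = 8 - h*m)
1891/2792 + t(-56, 3)/(-435) = 1891/2792 + (8 - 1*(-56)*3)/(-435) = 1891*(1/2792) + (8 + 168)*(-1/435) = 1891/2792 + 176*(-1/435) = 1891/2792 - 176/435 = 331193/1214520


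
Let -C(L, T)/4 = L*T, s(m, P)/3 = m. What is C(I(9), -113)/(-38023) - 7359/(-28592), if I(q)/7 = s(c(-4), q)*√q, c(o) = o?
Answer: 3536554425/1087153616 ≈ 3.2530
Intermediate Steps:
s(m, P) = 3*m
I(q) = -84*√q (I(q) = 7*((3*(-4))*√q) = 7*(-12*√q) = -84*√q)
C(L, T) = -4*L*T
C(I(9), -113)/(-38023) - 7359/(-28592) = -4*(-84*√9)*(-113)/(-38023) - 7359/(-28592) = -4*(-84*3)*(-113)*(-1/38023) - 7359*(-1/28592) = -4*(-252)*(-113)*(-1/38023) + 7359/28592 = -113904*(-1/38023) + 7359/28592 = 113904/38023 + 7359/28592 = 3536554425/1087153616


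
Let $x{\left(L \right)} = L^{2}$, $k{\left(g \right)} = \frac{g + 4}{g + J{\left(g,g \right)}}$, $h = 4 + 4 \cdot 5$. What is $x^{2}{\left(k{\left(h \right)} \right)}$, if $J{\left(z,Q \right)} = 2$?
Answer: $\frac{38416}{28561} \approx 1.3451$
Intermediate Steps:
$h = 24$ ($h = 4 + 20 = 24$)
$k{\left(g \right)} = \frac{4 + g}{2 + g}$ ($k{\left(g \right)} = \frac{g + 4}{g + 2} = \frac{4 + g}{2 + g}$)
$x^{2}{\left(k{\left(h \right)} \right)} = \left(\left(\frac{4 + 24}{2 + 24}\right)^{2}\right)^{2} = \left(\left(\frac{1}{26} \cdot 28\right)^{2}\right)^{2} = \left(\left(\frac{14}{13}\right)^{2}\right)^{2} = \left(\frac{196}{169}\right)^{2} = \frac{38416}{28561}$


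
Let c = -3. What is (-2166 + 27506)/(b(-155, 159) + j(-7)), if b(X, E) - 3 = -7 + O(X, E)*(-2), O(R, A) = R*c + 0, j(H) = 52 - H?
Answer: -724/25 ≈ -28.960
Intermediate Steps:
O(R, A) = -3*R (O(R, A) = R*(-3) + 0 = -3*R + 0 = -3*R)
b(X, E) = -4 + 6*X (b(X, E) = 3 + (-7 - 3*X*(-2)) = 3 + (-7 + 6*X) = -4 + 6*X)
(-2166 + 27506)/(b(-155, 159) + j(-7)) = (-2166 + 27506)/((-4 + 6*(-155)) + (52 - 1*(-7))) = 25340/((-4 - 930) + (52 + 7)) = 25340/(-934 + 59) = 25340/(-875) = 25340*(-1/875) = -724/25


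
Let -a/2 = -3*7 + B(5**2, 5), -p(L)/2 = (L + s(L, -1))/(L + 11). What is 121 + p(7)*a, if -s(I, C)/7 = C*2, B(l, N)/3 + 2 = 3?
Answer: 37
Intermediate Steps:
B(l, N) = 3 (B(l, N) = -6 + 3*3 = -6 + 9 = 3)
s(I, C) = -14*C (s(I, C) = -7*C*2 = -14*C)
p(L) = -2*(14 + L)/(11 + L) (p(L) = -2*(L - 14*(-1))/(L + 11) = -2*(L + 14)/(11 + L) = -2*(14 + L)/(11 + L))
a = 36 (a = -2*(-3*7 + 3) = -2*(-21 + 3) = -2*(-18) = 36)
121 + p(7)*a = 121 + (2*(-14 - 1*7)/(11 + 7))*36 = 121 + (2*(-14 - 7)/18)*36 = 121 + (2*(1/18)*(-21))*36 = 121 - 7/3*36 = 121 - 84 = 37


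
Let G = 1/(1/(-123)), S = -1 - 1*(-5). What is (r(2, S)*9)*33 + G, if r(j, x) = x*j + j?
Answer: 2847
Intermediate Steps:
S = 4 (S = -1 + 5 = 4)
r(j, x) = j + j*x (r(j, x) = j*x + j = j + j*x)
G = -123 (G = 1/(-1/123) = -123)
(r(2, S)*9)*33 + G = ((2*(1 + 4))*9)*33 - 123 = ((2*5)*9)*33 - 123 = (10*9)*33 - 123 = 90*33 - 123 = 2970 - 123 = 2847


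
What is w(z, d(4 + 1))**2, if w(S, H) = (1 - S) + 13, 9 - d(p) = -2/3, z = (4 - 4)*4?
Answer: 196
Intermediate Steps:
z = 0 (z = 0*4 = 0)
d(p) = 29/3 (d(p) = 9 - (-2)/3 = 9 - 1*(-2/3) = 9 + 2/3 = 29/3)
w(S, H) = 14 - S
w(z, d(4 + 1))**2 = (14 - 1*0)**2 = (14 + 0)**2 = 14**2 = 196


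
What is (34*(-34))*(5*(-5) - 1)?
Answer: 30056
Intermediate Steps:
(34*(-34))*(5*(-5) - 1) = -1156*(-25 - 1) = -1156*(-26) = 30056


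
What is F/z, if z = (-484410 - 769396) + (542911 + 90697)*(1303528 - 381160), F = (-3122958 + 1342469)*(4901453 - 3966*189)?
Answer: -7392374888831/584418489938 ≈ -12.649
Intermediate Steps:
F = -7392374888831 (F = -1780489*(4901453 - 749574) = -1780489*4151879 = -7392374888831)
z = 584418489938 (z = -1253806 + 633608*922368 = -1253806 + 584419743744 = 584418489938)
F/z = -7392374888831/584418489938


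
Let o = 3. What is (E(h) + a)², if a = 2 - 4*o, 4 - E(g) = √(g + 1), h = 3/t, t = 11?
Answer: (66 + √154)²/121 ≈ 50.811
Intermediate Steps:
h = 3/11 ≈ 0.27273
E(g) = 4 - √(1 + g) (E(g) = 4 - √(g + 1) = 4 - √(1 + g))
a = -10 (a = 2 - 4*3 = 2 - 12 = -10)
(E(h) + a)² = ((4 - √(1 + 3/11)) - 10)² = ((4 - √(14/11)) - 10)² = ((4 - √154/11) - 10)² = (-6 - √154/11)²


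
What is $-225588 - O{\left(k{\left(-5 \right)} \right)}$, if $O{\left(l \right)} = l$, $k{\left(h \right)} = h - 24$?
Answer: $-225559$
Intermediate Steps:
$k{\left(h \right)} = -24 + h$
$-225588 - O{\left(k{\left(-5 \right)} \right)} = -225588 - \left(-24 - 5\right) = -225588 - -29 = -225588 + 29 = -225559$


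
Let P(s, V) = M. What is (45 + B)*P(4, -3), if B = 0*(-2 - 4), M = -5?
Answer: -225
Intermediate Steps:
B = 0 (B = 0*(-6) = 0)
P(s, V) = -5
(45 + B)*P(4, -3) = (45 + 0)*(-5) = 45*(-5) = -225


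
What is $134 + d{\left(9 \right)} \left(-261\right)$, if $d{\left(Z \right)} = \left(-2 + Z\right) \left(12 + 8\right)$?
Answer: $-36406$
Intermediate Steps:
$d{\left(Z \right)} = -40 + 20 Z$ ($d{\left(Z \right)} = \left(-2 + Z\right) 20 = -40 + 20 Z$)
$134 + d{\left(9 \right)} \left(-261\right) = 134 + \left(-40 + 20 \cdot 9\right) \left(-261\right) = 134 + \left(-40 + 180\right) \left(-261\right) = 134 + 140 \left(-261\right) = 134 - 36540 = -36406$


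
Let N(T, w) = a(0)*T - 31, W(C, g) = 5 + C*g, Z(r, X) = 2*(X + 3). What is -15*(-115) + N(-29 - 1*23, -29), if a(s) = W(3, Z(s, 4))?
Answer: -750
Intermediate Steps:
Z(r, X) = 6 + 2*X (Z(r, X) = 2*(3 + X) = 6 + 2*X)
a(s) = 47 (a(s) = 5 + 3*(6 + 2*4) = 5 + 3*(6 + 8) = 5 + 3*14 = 5 + 42 = 47)
N(T, w) = -31 + 47*T (N(T, w) = 47*T - 31 = -31 + 47*T)
-15*(-115) + N(-29 - 1*23, -29) = -15*(-115) + (-31 + 47*(-29 - 1*23)) = 1725 + (-31 + 47*(-29 - 23)) = 1725 + (-31 + 47*(-52)) = 1725 + (-31 - 2444) = 1725 - 2475 = -750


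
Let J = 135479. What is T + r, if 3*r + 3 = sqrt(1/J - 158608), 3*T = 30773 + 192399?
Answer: 223169/3 + I*sqrt(2911179963682649)/406437 ≈ 74390.0 + 132.75*I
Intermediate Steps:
T = 223172/3 (T = (30773 + 192399)/3 = (1/3)*223172 = 223172/3 ≈ 74391.)
r = -1 + I*sqrt(2911179963682649)/406437 (r = -1 + sqrt(1/135479 - 158608)/3 = -1 + sqrt(-21488053231/135479)/3 = -1 + (I*sqrt(2911179963682649)/135479)/3 = -1 + I*sqrt(2911179963682649)/406437 ≈ -1.0 + 132.75*I)
T + r = 223172/3 + (-1 + I*sqrt(2911179963682649)/406437) = 223169/3 + I*sqrt(2911179963682649)/406437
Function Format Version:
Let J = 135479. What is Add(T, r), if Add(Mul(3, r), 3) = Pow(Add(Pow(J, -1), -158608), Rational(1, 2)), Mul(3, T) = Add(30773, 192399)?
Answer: Add(Rational(223169, 3), Mul(Rational(1, 406437), I, Pow(2911179963682649, Rational(1, 2)))) ≈ Add(74390., Mul(132.75, I))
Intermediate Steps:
T = Rational(223172, 3) (T = Mul(Rational(1, 3), Add(30773, 192399)) = Mul(Rational(1, 3), 223172) = Rational(223172, 3) ≈ 74391.)
r = Add(-1, Mul(Rational(1, 406437), I, Pow(2911179963682649, Rational(1, 2)))) (r = Add(-1, Mul(Rational(1, 3), Pow(Add(Pow(135479, -1), -158608), Rational(1, 2)))) = Add(-1, Mul(Rational(1, 3), Pow(Add(Rational(1, 135479), -158608), Rational(1, 2)))) = Add(-1, Mul(Rational(1, 3), Pow(Rational(-21488053231, 135479), Rational(1, 2)))) = Add(-1, Mul(Rational(1, 3), Mul(Rational(1, 135479), I, Pow(2911179963682649, Rational(1, 2))))) = Add(-1, Mul(Rational(1, 406437), I, Pow(2911179963682649, Rational(1, 2)))) ≈ Add(-1.0000, Mul(132.75, I)))
Add(T, r) = Add(Rational(223172, 3), Add(-1, Mul(Rational(1, 406437), I, Pow(2911179963682649, Rational(1, 2))))) = Add(Rational(223169, 3), Mul(Rational(1, 406437), I, Pow(2911179963682649, Rational(1, 2))))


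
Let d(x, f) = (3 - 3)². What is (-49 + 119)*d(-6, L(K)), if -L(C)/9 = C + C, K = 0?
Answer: 0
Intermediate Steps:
L(C) = -18*C (L(C) = -9*(C + C) = -18*C)
d(x, f) = 0 (d(x, f) = 0² = 0)
(-49 + 119)*d(-6, L(K)) = (-49 + 119)*0 = 70*0 = 0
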